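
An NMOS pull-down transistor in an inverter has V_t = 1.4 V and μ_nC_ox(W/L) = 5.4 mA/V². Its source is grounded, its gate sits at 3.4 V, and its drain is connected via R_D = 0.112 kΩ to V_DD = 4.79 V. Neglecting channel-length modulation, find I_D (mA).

I_D = 10.8 mA

V_GS = V_G = 3.4 V, so V_ov = 3.4 − 1.4 = 2 V.
Assume saturation: I_D = ½ k_n V_ov² = 0.5 × 5.4 × 2² = 10.8 mA, giving V_DS = V_DD − I_D R_D = 4.79 − 10.8 × 0.112 = 3.58 V.
V_DS = 3.58 V ≥ V_ov = 2 V, confirming saturation.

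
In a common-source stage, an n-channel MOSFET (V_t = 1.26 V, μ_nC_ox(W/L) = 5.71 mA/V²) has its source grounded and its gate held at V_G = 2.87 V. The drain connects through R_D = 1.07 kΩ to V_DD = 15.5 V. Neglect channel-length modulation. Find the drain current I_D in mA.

I_D = 7.40 mA

V_GS = V_G = 2.87 V, so V_ov = 2.87 − 1.26 = 1.61 V.
Assume saturation: I_D = ½ k_n V_ov² = 0.5 × 5.71 × 1.61² = 7.4 mA, giving V_DS = V_DD − I_D R_D = 15.5 − 7.4 × 1.07 = 7.58 V.
V_DS = 7.58 V ≥ V_ov = 1.61 V, confirming saturation.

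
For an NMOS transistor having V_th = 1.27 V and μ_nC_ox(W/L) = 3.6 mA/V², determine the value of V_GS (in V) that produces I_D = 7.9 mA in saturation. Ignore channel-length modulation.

In saturation I_D = ½ k_n (V_GS − V_th)², so V_GS − V_th = √(2 I_D / k_n) = √(2 × 7.9 / 3.6) = 2.09 V.
V_GS = 1.27 + 2.09 = 3.36 V.

V_GS = 3.36 V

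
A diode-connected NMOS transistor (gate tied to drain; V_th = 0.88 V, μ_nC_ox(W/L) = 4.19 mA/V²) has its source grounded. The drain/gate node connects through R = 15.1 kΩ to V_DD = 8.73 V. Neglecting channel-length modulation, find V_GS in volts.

With gate tied to drain, V_GS = V_DS ≥ V_GS − V_th, so the device is in saturation.
KCL at the drain: ½ k_n (V_GS − V_th)² = (V_DD − V_GS)/R.
Let x = V_GS − 0.88. Then 31.6 x² + x − 7.85 = 0, giving x = 0.483 V (positive root), so V_GS = 1.36 V.
I_D = (V_DD − V_GS)/R = (8.73 − 1.36) / 15.1 = 0.488 mA.

V_GS = 1.36 V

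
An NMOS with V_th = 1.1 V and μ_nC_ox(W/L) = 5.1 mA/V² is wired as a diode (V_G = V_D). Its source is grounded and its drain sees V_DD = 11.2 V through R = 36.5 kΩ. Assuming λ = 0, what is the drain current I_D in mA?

I_D = 0.268 mA

With gate tied to drain, V_GS = V_DS ≥ V_GS − V_th, so the device is in saturation.
KCL at the drain: ½ k_n (V_GS − V_th)² = (V_DD − V_GS)/R.
Let x = V_GS − 1.1. Then 93.1 x² + x − 10.1 = 0, giving x = 0.324 V (positive root), so V_GS = 1.42 V.
I_D = (V_DD − V_GS)/R = (11.2 − 1.42) / 36.5 = 0.268 mA.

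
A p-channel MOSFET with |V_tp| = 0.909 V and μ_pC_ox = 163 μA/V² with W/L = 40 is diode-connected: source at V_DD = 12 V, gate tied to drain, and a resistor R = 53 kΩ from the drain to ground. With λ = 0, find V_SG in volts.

With gate tied to drain, V_SG = V_SD ≥ V_SG − |V_tp|, so the device is in saturation.
k_p = μ_pC_ox · (W/L) = 6.52 mA/V².
KCL at the drain: ½ k_p (V_SG − |V_tp|)² = (V_DD − V_SG)/R.
Let x = V_SG − 0.909. Then 173 x² + x − 11.09 = 0, giving x = 0.25 V (positive root), so V_SG = 1.16 V.
I_D = (V_DD − V_SG)/R = (12 − 1.16) / 53 = 0.205 mA.

V_SG = 1.16 V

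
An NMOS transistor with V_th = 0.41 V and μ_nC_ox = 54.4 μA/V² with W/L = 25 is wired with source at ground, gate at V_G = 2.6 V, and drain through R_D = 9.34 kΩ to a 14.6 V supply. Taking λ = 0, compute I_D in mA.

V_GS = V_G = 2.6 V, so V_ov = 2.6 − 0.41 = 2.19 V.
k_n = μ_nC_ox · (W/L) = 1.36 mA/V².
Assume saturation: I_D = ½ k_n V_ov² = 0.5 × 1.36 × 2.19² = 3.26 mA, giving V_DS = V_DD − I_D R_D = 14.6 − 3.26 × 9.34 = -15.9 V.
But -15.9 V < V_ov = 2.19 V, so the device is actually in triode.
In triode I_D = k_n[V_ov V_DS − ½ V_DS²] and I_D = (V_DD − V_DS)/R_D. Equating: 6.35 V_DS² − 28.82 V_DS + 14.6 = 0, giving V_DS = 0.581 V (the root below V_ov).
I_D = (14.6 − 0.581) / 9.34 = 1.5 mA.

I_D = 1.50 mA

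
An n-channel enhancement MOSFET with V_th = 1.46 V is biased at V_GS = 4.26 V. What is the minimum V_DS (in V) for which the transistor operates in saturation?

V_DS,sat = 2.80 V

The boundary between triode and saturation is V_DS = V_GS − V_th = V_ov.
V_ov = 4.26 − 1.46 = 2.8 V.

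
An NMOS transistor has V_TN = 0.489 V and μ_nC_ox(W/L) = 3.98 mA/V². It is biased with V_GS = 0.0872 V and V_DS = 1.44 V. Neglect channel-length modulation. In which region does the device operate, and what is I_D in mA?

V_GS = 0.0872 V < V_TN = 0.489 V, so the transistor is in cutoff.

Cutoff; I_D = 0 mA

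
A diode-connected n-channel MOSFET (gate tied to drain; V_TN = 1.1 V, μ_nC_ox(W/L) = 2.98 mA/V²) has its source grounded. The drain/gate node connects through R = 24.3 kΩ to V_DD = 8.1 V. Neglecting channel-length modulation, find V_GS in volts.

V_GS = 1.53 V

With gate tied to drain, V_GS = V_DS ≥ V_GS − V_TN, so the device is in saturation.
KCL at the drain: ½ k_n (V_GS − V_TN)² = (V_DD − V_GS)/R.
Let x = V_GS − 1.1. Then 36.2 x² + x − 7 = 0, giving x = 0.426 V (positive root), so V_GS = 1.53 V.
I_D = (V_DD − V_GS)/R = (8.1 − 1.53) / 24.3 = 0.271 mA.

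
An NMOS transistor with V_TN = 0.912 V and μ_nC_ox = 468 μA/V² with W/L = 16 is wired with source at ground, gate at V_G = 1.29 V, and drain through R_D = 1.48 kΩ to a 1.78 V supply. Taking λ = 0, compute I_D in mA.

I_D = 0.535 mA

V_GS = V_G = 1.29 V, so V_ov = 1.29 − 0.912 = 0.378 V.
k_n = μ_nC_ox · (W/L) = 7.488 mA/V².
Assume saturation: I_D = ½ k_n V_ov² = 0.5 × 7.488 × 0.378² = 0.535 mA, giving V_DS = V_DD − I_D R_D = 1.78 − 0.535 × 1.48 = 0.988 V.
V_DS = 0.988 V ≥ V_ov = 0.378 V, confirming saturation.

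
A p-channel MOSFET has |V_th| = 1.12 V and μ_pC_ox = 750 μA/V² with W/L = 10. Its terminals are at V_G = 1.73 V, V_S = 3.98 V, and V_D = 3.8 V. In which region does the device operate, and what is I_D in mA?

Triode; I_D = 1.40 mA

V_SG = V_S − V_G = 3.98 − 1.73 = 2.25 V; V_SD = V_S − V_D = 3.98 − 3.8 = 0.18 V.
k_p = μ_pC_ox · (W/L) = 7.5 mA/V².
V_ov = V_SG − |V_th| = 2.25 − 1.12 = 1.13 V.
Since V_SD = 0.18 V < V_ov = 1.13 V, the device is in the triode region.
I_D = k_p [V_ov · V_SD − ½ V_SD²] = 7.5 × [1.13 × 0.18 − 0.5 × 0.18²] = 1.4 mA.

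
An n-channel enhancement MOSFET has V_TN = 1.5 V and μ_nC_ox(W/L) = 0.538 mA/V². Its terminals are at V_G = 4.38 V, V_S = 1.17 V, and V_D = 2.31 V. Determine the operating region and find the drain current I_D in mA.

V_GS = V_G − V_S = 4.38 − 1.17 = 3.21 V; V_DS = V_D − V_S = 2.31 − 1.17 = 1.14 V.
V_ov = V_GS − V_TN = 3.21 − 1.5 = 1.71 V.
Since V_DS = 1.14 V < V_ov = 1.71 V, the device is in the triode region.
I_D = k_n [V_ov · V_DS − ½ V_DS²] = 0.538 × [1.71 × 1.14 − 0.5 × 1.14²] = 0.699 mA.

Triode; I_D = 0.699 mA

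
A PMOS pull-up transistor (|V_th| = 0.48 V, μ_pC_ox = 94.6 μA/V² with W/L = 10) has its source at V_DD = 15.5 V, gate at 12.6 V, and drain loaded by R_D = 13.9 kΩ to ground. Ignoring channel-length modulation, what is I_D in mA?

V_SG = V_DD − V_G = 15.5 − 12.6 = 2.9 V, so V_ov = 2.9 − 0.48 = 2.42 V.
k_p = μ_pC_ox · (W/L) = 0.946 mA/V².
Assume saturation: I_D = ½ k_p V_ov² = 0.5 × 0.946 × 2.42² = 2.77 mA, giving V_SD = V_DD − I_D R_D = 15.5 − 2.77 × 13.9 = -23 V.
But -23 V < V_ov = 2.42 V, so the device is actually in triode.
In triode I_D = k_p[V_ov V_SD − ½ V_SD²] and I_D = (V_DD − V_SD)/R_D. Equating: 6.57 V_SD² − 32.82 V_SD + 15.5 = 0, giving V_SD = 0.528 V (the root below V_ov).
I_D = (15.5 − 0.528) / 13.9 = 1.08 mA.

I_D = 1.08 mA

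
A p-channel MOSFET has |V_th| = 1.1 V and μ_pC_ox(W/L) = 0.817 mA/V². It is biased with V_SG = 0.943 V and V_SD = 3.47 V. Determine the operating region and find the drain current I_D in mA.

Cutoff; I_D = 0 mA

V_SG = 0.943 V < |V_th| = 1.1 V, so the transistor is in cutoff.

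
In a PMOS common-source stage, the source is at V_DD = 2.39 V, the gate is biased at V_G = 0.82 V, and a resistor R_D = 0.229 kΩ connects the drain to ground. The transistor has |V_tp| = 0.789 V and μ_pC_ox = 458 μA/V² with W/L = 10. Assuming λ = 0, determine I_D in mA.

I_D = 1.40 mA

V_SG = V_DD − V_G = 2.39 − 0.82 = 1.57 V, so V_ov = 1.57 − 0.789 = 0.781 V.
k_p = μ_pC_ox · (W/L) = 4.58 mA/V².
Assume saturation: I_D = ½ k_p V_ov² = 0.5 × 4.58 × 0.781² = 1.4 mA, giving V_SD = V_DD − I_D R_D = 2.39 − 1.4 × 0.229 = 2.07 V.
V_SD = 2.07 V ≥ V_ov = 0.781 V, confirming saturation.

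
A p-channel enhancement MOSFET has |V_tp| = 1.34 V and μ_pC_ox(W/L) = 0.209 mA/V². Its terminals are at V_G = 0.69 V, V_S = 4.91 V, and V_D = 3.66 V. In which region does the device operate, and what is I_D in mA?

Triode; I_D = 0.589 mA

V_SG = V_S − V_G = 4.91 − 0.69 = 4.22 V; V_SD = V_S − V_D = 4.91 − 3.66 = 1.25 V.
V_ov = V_SG − |V_tp| = 4.22 − 1.34 = 2.88 V.
Since V_SD = 1.25 V < V_ov = 2.88 V, the device is in the triode region.
I_D = k_p [V_ov · V_SD − ½ V_SD²] = 0.209 × [2.88 × 1.25 − 0.5 × 1.25²] = 0.589 mA.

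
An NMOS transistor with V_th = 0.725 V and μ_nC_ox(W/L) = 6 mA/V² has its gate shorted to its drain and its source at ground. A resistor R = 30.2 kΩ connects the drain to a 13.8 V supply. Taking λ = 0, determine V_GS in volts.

With gate tied to drain, V_GS = V_DS ≥ V_GS − V_th, so the device is in saturation.
KCL at the drain: ½ k_n (V_GS − V_th)² = (V_DD − V_GS)/R.
Let x = V_GS − 0.725. Then 90.6 x² + x − 13.08 = 0, giving x = 0.374 V (positive root), so V_GS = 1.1 V.
I_D = (V_DD − V_GS)/R = (13.8 − 1.1) / 30.2 = 0.421 mA.

V_GS = 1.10 V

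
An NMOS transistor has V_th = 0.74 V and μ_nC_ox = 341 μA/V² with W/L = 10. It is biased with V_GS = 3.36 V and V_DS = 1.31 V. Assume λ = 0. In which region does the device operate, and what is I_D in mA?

k_n = μ_nC_ox · (W/L) = 3.41 mA/V².
V_ov = V_GS − V_th = 3.36 − 0.74 = 2.62 V.
Since V_DS = 1.31 V < V_ov = 2.62 V, the device is in the triode region.
I_D = k_n [V_ov · V_DS − ½ V_DS²] = 3.41 × [2.62 × 1.31 − 0.5 × 1.31²] = 8.78 mA.

Triode; I_D = 8.78 mA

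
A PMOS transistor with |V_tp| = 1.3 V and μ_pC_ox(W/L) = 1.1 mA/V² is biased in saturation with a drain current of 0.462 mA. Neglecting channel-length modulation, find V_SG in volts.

V_SG = 2.22 V

In saturation I_D = ½ k_p (V_SG − |V_tp|)², so V_SG − |V_tp| = √(2 I_D / k_p) = √(2 × 0.462 / 1.1) = 0.917 V.
V_SG = 1.3 + 0.917 = 2.22 V.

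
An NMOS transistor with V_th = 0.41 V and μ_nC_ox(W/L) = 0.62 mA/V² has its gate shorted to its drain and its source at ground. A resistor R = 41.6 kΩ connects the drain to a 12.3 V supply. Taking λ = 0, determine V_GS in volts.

V_GS = 1.33 V

With gate tied to drain, V_GS = V_DS ≥ V_GS − V_th, so the device is in saturation.
KCL at the drain: ½ k_n (V_GS − V_th)² = (V_DD − V_GS)/R.
Let x = V_GS − 0.41. Then 12.9 x² + x − 11.89 = 0, giving x = 0.922 V (positive root), so V_GS = 1.33 V.
I_D = (V_DD − V_GS)/R = (12.3 − 1.33) / 41.6 = 0.264 mA.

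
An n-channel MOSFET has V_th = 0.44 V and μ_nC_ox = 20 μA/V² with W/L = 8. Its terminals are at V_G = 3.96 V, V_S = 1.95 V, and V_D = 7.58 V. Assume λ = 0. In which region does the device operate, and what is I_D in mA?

Saturation; I_D = 0.197 mA

V_GS = V_G − V_S = 3.96 − 1.95 = 2.01 V; V_DS = V_D − V_S = 7.58 − 1.95 = 5.63 V.
k_n = μ_nC_ox · (W/L) = 0.16 mA/V².
V_ov = V_GS − V_th = 2.01 − 0.44 = 1.57 V.
Since V_DS = 5.63 V ≥ V_ov = 1.57 V, the device is in saturation.
I_D = ½ k_n V_ov² = 0.5 × 0.16 × 1.57² = 0.197 mA.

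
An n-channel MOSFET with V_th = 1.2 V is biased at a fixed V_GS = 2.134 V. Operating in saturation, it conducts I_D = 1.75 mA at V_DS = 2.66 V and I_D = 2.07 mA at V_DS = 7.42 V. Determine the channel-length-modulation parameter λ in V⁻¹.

With V_GS fixed, I_D ∝ (1 + λ V_DS) in saturation, so I_D2/I_D1 = (1 + λ V_DS2)/(1 + λ V_DS1).
2.07/1.75 = 1.183 = (1 + 7.42 λ)/(1 + 2.66 λ).
Solving: λ (I_D1 V_DS2 − I_D2 V_DS1) = I_D2 − I_D1, so λ = (2.07 − 1.75) / (1.75 × 7.42 − 2.07 × 2.66) = 0.32 / 7.48 = 0.0428 V⁻¹.

λ = 0.0428 V⁻¹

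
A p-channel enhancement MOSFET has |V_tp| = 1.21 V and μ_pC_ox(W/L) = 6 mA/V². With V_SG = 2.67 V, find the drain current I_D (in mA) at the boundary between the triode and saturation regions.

At the boundary V_SD = V_ov = V_SG − |V_tp| = 2.67 − 1.21 = 1.46 V.
I_D = ½ k_p V_ov² = 0.5 × 6 × 1.46² = 6.39 mA.

I_D = 6.39 mA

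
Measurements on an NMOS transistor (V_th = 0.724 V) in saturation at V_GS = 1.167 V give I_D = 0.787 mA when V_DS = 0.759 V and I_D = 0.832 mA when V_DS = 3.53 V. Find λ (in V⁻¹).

With V_GS fixed, I_D ∝ (1 + λ V_DS) in saturation, so I_D2/I_D1 = (1 + λ V_DS2)/(1 + λ V_DS1).
0.832/0.787 = 1.057 = (1 + 3.53 λ)/(1 + 0.759 λ).
Solving: λ (I_D1 V_DS2 − I_D2 V_DS1) = I_D2 − I_D1, so λ = (0.832 − 0.787) / (0.787 × 3.53 − 0.832 × 0.759) = 0.045 / 2.15 = 0.021 V⁻¹.

λ = 0.0210 V⁻¹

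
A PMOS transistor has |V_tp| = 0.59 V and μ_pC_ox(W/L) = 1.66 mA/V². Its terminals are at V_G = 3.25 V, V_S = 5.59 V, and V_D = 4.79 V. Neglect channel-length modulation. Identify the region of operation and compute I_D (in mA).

V_SG = V_S − V_G = 5.59 − 3.25 = 2.34 V; V_SD = V_S − V_D = 5.59 − 4.79 = 0.8 V.
V_ov = V_SG − |V_tp| = 2.34 − 0.59 = 1.75 V.
Since V_SD = 0.8 V < V_ov = 1.75 V, the device is in the triode region.
I_D = k_p [V_ov · V_SD − ½ V_SD²] = 1.66 × [1.75 × 0.8 − 0.5 × 0.8²] = 1.79 mA.

Triode; I_D = 1.79 mA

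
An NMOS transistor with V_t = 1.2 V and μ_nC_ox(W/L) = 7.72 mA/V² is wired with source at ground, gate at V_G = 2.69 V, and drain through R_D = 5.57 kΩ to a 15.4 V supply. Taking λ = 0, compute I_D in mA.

I_D = 2.72 mA

V_GS = V_G = 2.69 V, so V_ov = 2.69 − 1.2 = 1.49 V.
Assume saturation: I_D = ½ k_n V_ov² = 0.5 × 7.72 × 1.49² = 8.57 mA, giving V_DS = V_DD − I_D R_D = 15.4 − 8.57 × 5.57 = -32.3 V.
But -32.3 V < V_ov = 1.49 V, so the device is actually in triode.
In triode I_D = k_n[V_ov V_DS − ½ V_DS²] and I_D = (V_DD − V_DS)/R_D. Equating: 21.5 V_DS² − 65.07 V_DS + 15.4 = 0, giving V_DS = 0.259 V (the root below V_ov).
I_D = (15.4 − 0.259) / 5.57 = 2.72 mA.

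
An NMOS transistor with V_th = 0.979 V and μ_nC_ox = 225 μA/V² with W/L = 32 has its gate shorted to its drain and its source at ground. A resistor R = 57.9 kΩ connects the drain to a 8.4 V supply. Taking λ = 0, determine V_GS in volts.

V_GS = 1.17 V

With gate tied to drain, V_GS = V_DS ≥ V_GS − V_th, so the device is in saturation.
k_n = μ_nC_ox · (W/L) = 7.2 mA/V².
KCL at the drain: ½ k_n (V_GS − V_th)² = (V_DD − V_GS)/R.
Let x = V_GS − 0.979. Then 208 x² + x − 7.421 = 0, giving x = 0.186 V (positive root), so V_GS = 1.17 V.
I_D = (V_DD − V_GS)/R = (8.4 − 1.17) / 57.9 = 0.125 mA.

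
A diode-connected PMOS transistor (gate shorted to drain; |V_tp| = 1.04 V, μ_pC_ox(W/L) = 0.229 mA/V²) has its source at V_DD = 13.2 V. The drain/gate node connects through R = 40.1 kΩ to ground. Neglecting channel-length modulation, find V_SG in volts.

With gate tied to drain, V_SG = V_SD ≥ V_SG − |V_tp|, so the device is in saturation.
KCL at the drain: ½ k_p (V_SG − |V_tp|)² = (V_DD − V_SG)/R.
Let x = V_SG − 1.04. Then 4.59 x² + x − 12.16 = 0, giving x = 1.52 V (positive root), so V_SG = 2.56 V.
I_D = (V_DD − V_SG)/R = (13.2 − 2.56) / 40.1 = 0.265 mA.

V_SG = 2.56 V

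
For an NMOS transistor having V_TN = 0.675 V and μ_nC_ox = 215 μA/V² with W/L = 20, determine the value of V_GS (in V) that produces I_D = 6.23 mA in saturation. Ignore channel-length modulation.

V_GS = 2.38 V

k_n = μ_nC_ox · (W/L) = 4.3 mA/V².
In saturation I_D = ½ k_n (V_GS − V_TN)², so V_GS − V_TN = √(2 I_D / k_n) = √(2 × 6.23 / 4.3) = 1.7 V.
V_GS = 0.675 + 1.7 = 2.38 V.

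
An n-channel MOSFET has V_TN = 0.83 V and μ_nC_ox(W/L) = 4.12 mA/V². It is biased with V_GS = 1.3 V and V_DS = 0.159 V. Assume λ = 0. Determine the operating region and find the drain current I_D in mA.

Triode; I_D = 0.256 mA

V_ov = V_GS − V_TN = 1.3 − 0.83 = 0.47 V.
Since V_DS = 0.159 V < V_ov = 0.47 V, the device is in the triode region.
I_D = k_n [V_ov · V_DS − ½ V_DS²] = 4.12 × [0.47 × 0.159 − 0.5 × 0.159²] = 0.256 mA.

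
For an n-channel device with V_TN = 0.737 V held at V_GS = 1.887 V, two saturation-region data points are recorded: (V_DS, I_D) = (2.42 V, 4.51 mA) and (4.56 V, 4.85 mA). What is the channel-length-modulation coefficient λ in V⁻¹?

λ = 0.0385 V⁻¹

With V_GS fixed, I_D ∝ (1 + λ V_DS) in saturation, so I_D2/I_D1 = (1 + λ V_DS2)/(1 + λ V_DS1).
4.85/4.51 = 1.075 = (1 + 4.56 λ)/(1 + 2.42 λ).
Solving: λ (I_D1 V_DS2 − I_D2 V_DS1) = I_D2 − I_D1, so λ = (4.85 − 4.51) / (4.51 × 4.56 − 4.85 × 2.42) = 0.34 / 8.83 = 0.0385 V⁻¹.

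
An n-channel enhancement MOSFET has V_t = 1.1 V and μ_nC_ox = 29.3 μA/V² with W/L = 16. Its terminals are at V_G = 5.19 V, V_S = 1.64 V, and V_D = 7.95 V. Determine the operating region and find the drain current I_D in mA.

V_GS = V_G − V_S = 5.19 − 1.64 = 3.55 V; V_DS = V_D − V_S = 7.95 − 1.64 = 6.31 V.
k_n = μ_nC_ox · (W/L) = 0.4688 mA/V².
V_ov = V_GS − V_t = 3.55 − 1.1 = 2.45 V.
Since V_DS = 6.31 V ≥ V_ov = 2.45 V, the device is in saturation.
I_D = ½ k_n V_ov² = 0.5 × 0.4688 × 2.45² = 1.41 mA.

Saturation; I_D = 1.41 mA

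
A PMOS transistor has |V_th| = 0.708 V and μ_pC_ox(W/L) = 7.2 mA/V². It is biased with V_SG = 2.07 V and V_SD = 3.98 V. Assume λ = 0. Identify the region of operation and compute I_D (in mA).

Saturation; I_D = 6.68 mA

V_ov = V_SG − |V_th| = 2.07 − 0.708 = 1.36 V.
Since V_SD = 3.98 V ≥ V_ov = 1.36 V, the device is in saturation.
I_D = ½ k_p V_ov² = 0.5 × 7.2 × 1.36² = 6.68 mA.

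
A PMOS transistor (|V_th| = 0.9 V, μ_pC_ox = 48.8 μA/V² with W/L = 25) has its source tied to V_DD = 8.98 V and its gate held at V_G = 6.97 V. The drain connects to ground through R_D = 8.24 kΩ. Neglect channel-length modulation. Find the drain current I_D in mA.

I_D = 0.752 mA

V_SG = V_DD − V_G = 8.98 − 6.97 = 2.01 V, so V_ov = 2.01 − 0.9 = 1.11 V.
k_p = μ_pC_ox · (W/L) = 1.22 mA/V².
Assume saturation: I_D = ½ k_p V_ov² = 0.5 × 1.22 × 1.11² = 0.752 mA, giving V_SD = V_DD − I_D R_D = 8.98 − 0.752 × 8.24 = 2.79 V.
V_SD = 2.79 V ≥ V_ov = 1.11 V, confirming saturation.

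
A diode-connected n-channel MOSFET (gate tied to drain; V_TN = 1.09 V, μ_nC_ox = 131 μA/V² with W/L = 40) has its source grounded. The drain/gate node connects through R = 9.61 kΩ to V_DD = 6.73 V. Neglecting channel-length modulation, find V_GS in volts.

V_GS = 1.54 V

With gate tied to drain, V_GS = V_DS ≥ V_GS − V_TN, so the device is in saturation.
k_n = μ_nC_ox · (W/L) = 5.24 mA/V².
KCL at the drain: ½ k_n (V_GS − V_TN)² = (V_DD − V_GS)/R.
Let x = V_GS − 1.09. Then 25.2 x² + x − 5.64 = 0, giving x = 0.454 V (positive root), so V_GS = 1.54 V.
I_D = (V_DD − V_GS)/R = (6.73 − 1.54) / 9.61 = 0.54 mA.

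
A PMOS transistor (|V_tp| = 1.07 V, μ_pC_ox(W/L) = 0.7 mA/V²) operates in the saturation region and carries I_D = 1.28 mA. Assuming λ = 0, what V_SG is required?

In saturation I_D = ½ k_p (V_SG − |V_tp|)², so V_SG − |V_tp| = √(2 I_D / k_p) = √(2 × 1.28 / 0.7) = 1.91 V.
V_SG = 1.07 + 1.91 = 2.98 V.

V_SG = 2.98 V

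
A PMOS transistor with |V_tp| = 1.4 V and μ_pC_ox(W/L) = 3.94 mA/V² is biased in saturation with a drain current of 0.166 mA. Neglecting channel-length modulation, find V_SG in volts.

V_SG = 1.69 V

In saturation I_D = ½ k_p (V_SG − |V_tp|)², so V_SG − |V_tp| = √(2 I_D / k_p) = √(2 × 0.166 / 3.94) = 0.29 V.
V_SG = 1.4 + 0.29 = 1.69 V.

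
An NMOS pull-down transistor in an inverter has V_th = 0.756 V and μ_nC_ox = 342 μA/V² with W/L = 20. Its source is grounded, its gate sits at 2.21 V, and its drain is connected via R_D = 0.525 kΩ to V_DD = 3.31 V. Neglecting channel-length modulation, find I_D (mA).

V_GS = V_G = 2.21 V, so V_ov = 2.21 − 0.756 = 1.45 V.
k_n = μ_nC_ox · (W/L) = 6.84 mA/V².
Assume saturation: I_D = ½ k_n V_ov² = 0.5 × 6.84 × 1.45² = 7.23 mA, giving V_DS = V_DD − I_D R_D = 3.31 − 7.23 × 0.525 = -0.486 V.
But -0.486 V < V_ov = 1.45 V, so the device is actually in triode.
In triode I_D = k_n[V_ov V_DS − ½ V_DS²] and I_D = (V_DD − V_DS)/R_D. Equating: 1.8 V_DS² − 6.221 V_DS + 3.31 = 0, giving V_DS = 0.656 V (the root below V_ov).
I_D = (3.31 − 0.656) / 0.525 = 5.05 mA.

I_D = 5.05 mA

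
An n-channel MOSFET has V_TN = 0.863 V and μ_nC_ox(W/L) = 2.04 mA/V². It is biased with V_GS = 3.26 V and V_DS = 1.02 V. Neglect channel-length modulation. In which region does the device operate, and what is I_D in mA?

Triode; I_D = 3.93 mA

V_ov = V_GS − V_TN = 3.26 − 0.863 = 2.4 V.
Since V_DS = 1.02 V < V_ov = 2.4 V, the device is in the triode region.
I_D = k_n [V_ov · V_DS − ½ V_DS²] = 2.04 × [2.4 × 1.02 − 0.5 × 1.02²] = 3.93 mA.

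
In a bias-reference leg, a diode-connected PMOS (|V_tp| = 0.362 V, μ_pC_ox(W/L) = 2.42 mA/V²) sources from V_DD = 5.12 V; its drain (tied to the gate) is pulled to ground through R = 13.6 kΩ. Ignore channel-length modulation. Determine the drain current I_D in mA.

With gate tied to drain, V_SG = V_SD ≥ V_SG − |V_tp|, so the device is in saturation.
KCL at the drain: ½ k_p (V_SG − |V_tp|)² = (V_DD − V_SG)/R.
Let x = V_SG − 0.362. Then 16.5 x² + x − 4.758 = 0, giving x = 0.508 V (positive root), so V_SG = 0.87 V.
I_D = (V_DD − V_SG)/R = (5.12 − 0.87) / 13.6 = 0.312 mA.

I_D = 0.312 mA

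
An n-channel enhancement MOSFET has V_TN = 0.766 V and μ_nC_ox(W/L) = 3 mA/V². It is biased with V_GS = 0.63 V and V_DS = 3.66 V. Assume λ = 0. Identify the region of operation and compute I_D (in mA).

V_GS = 0.63 V < V_TN = 0.766 V, so the transistor is in cutoff.

Cutoff; I_D = 0 mA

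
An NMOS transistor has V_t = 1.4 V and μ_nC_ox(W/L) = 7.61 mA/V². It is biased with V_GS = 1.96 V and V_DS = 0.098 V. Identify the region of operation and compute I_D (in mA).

Triode; I_D = 0.381 mA

V_ov = V_GS − V_t = 1.96 − 1.4 = 0.56 V.
Since V_DS = 0.098 V < V_ov = 0.56 V, the device is in the triode region.
I_D = k_n [V_ov · V_DS − ½ V_DS²] = 7.61 × [0.56 × 0.098 − 0.5 × 0.098²] = 0.381 mA.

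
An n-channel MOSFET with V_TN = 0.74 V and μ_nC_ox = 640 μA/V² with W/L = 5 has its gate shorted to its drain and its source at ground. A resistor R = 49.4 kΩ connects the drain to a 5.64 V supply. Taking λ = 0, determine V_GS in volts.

With gate tied to drain, V_GS = V_DS ≥ V_GS − V_TN, so the device is in saturation.
k_n = μ_nC_ox · (W/L) = 3.2 mA/V².
KCL at the drain: ½ k_n (V_GS − V_TN)² = (V_DD − V_GS)/R.
Let x = V_GS − 0.74. Then 79 x² + x − 4.9 = 0, giving x = 0.243 V (positive root), so V_GS = 0.983 V.
I_D = (V_DD − V_GS)/R = (5.64 − 0.983) / 49.4 = 0.0943 mA.

V_GS = 0.983 V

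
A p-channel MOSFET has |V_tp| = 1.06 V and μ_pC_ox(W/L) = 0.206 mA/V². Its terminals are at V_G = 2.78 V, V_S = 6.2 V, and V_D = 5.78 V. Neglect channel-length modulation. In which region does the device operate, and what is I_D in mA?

V_SG = V_S − V_G = 6.2 − 2.78 = 3.42 V; V_SD = V_S − V_D = 6.2 − 5.78 = 0.42 V.
V_ov = V_SG − |V_tp| = 3.42 − 1.06 = 2.36 V.
Since V_SD = 0.42 V < V_ov = 2.36 V, the device is in the triode region.
I_D = k_p [V_ov · V_SD − ½ V_SD²] = 0.206 × [2.36 × 0.42 − 0.5 × 0.42²] = 0.186 mA.

Triode; I_D = 0.186 mA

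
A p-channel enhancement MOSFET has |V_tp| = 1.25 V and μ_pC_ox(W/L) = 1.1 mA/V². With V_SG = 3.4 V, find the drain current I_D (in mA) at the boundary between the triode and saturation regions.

At the boundary V_SD = V_ov = V_SG − |V_tp| = 3.4 − 1.25 = 2.15 V.
I_D = ½ k_p V_ov² = 0.5 × 1.1 × 2.15² = 2.54 mA.

I_D = 2.54 mA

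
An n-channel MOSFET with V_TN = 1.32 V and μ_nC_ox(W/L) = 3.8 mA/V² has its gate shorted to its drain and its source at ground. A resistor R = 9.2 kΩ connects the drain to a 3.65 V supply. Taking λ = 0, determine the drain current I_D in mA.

With gate tied to drain, V_GS = V_DS ≥ V_GS − V_TN, so the device is in saturation.
KCL at the drain: ½ k_n (V_GS − V_TN)² = (V_DD − V_GS)/R.
Let x = V_GS − 1.32. Then 17.5 x² + x − 2.33 = 0, giving x = 0.338 V (positive root), so V_GS = 1.66 V.
I_D = (V_DD − V_GS)/R = (3.65 − 1.66) / 9.2 = 0.217 mA.

I_D = 0.217 mA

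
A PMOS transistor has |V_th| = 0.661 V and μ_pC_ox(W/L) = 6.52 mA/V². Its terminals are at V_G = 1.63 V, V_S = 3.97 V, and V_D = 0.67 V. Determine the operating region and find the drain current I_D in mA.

Saturation; I_D = 9.19 mA

V_SG = V_S − V_G = 3.97 − 1.63 = 2.34 V; V_SD = V_S − V_D = 3.97 − 0.67 = 3.3 V.
V_ov = V_SG − |V_th| = 2.34 − 0.661 = 1.68 V.
Since V_SD = 3.3 V ≥ V_ov = 1.68 V, the device is in saturation.
I_D = ½ k_p V_ov² = 0.5 × 6.52 × 1.68² = 9.19 mA.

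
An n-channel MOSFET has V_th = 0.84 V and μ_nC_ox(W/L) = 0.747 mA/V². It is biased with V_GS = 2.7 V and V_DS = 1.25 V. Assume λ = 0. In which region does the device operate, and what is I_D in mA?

V_ov = V_GS − V_th = 2.7 − 0.84 = 1.86 V.
Since V_DS = 1.25 V < V_ov = 1.86 V, the device is in the triode region.
I_D = k_n [V_ov · V_DS − ½ V_DS²] = 0.747 × [1.86 × 1.25 − 0.5 × 1.25²] = 1.15 mA.

Triode; I_D = 1.15 mA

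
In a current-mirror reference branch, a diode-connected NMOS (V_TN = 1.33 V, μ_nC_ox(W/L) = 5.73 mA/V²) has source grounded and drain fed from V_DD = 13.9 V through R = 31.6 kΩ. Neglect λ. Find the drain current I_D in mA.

With gate tied to drain, V_GS = V_DS ≥ V_GS − V_TN, so the device is in saturation.
KCL at the drain: ½ k_n (V_GS − V_TN)² = (V_DD − V_GS)/R.
Let x = V_GS − 1.33. Then 90.5 x² + x − 12.57 = 0, giving x = 0.367 V (positive root), so V_GS = 1.7 V.
I_D = (V_DD − V_GS)/R = (13.9 − 1.7) / 31.6 = 0.386 mA.

I_D = 0.386 mA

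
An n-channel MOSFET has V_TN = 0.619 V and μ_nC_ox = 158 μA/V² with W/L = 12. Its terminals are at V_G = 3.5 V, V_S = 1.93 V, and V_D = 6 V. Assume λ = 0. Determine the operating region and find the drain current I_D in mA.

Saturation; I_D = 0.857 mA

V_GS = V_G − V_S = 3.5 − 1.93 = 1.57 V; V_DS = V_D − V_S = 6 − 1.93 = 4.07 V.
k_n = μ_nC_ox · (W/L) = 1.896 mA/V².
V_ov = V_GS − V_TN = 1.57 − 0.619 = 0.951 V.
Since V_DS = 4.07 V ≥ V_ov = 0.951 V, the device is in saturation.
I_D = ½ k_n V_ov² = 0.5 × 1.896 × 0.951² = 0.857 mA.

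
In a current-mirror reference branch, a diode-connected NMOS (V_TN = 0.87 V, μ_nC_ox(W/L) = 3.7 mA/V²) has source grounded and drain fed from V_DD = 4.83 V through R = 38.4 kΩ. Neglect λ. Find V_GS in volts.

V_GS = 1.10 V

With gate tied to drain, V_GS = V_DS ≥ V_GS − V_TN, so the device is in saturation.
KCL at the drain: ½ k_n (V_GS − V_TN)² = (V_DD − V_GS)/R.
Let x = V_GS − 0.87. Then 71 x² + x − 3.96 = 0, giving x = 0.229 V (positive root), so V_GS = 1.1 V.
I_D = (V_DD − V_GS)/R = (4.83 − 1.1) / 38.4 = 0.0972 mA.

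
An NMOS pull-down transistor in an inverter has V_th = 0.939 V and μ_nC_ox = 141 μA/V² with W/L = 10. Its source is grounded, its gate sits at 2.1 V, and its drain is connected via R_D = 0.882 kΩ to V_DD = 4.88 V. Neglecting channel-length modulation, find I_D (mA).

I_D = 0.950 mA

V_GS = V_G = 2.1 V, so V_ov = 2.1 − 0.939 = 1.16 V.
k_n = μ_nC_ox · (W/L) = 1.41 mA/V².
Assume saturation: I_D = ½ k_n V_ov² = 0.5 × 1.41 × 1.16² = 0.95 mA, giving V_DS = V_DD − I_D R_D = 4.88 − 0.95 × 0.882 = 4.04 V.
V_DS = 4.04 V ≥ V_ov = 1.16 V, confirming saturation.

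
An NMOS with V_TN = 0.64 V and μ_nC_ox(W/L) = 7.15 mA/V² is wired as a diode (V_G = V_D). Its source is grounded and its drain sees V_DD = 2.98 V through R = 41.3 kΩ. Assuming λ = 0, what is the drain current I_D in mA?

I_D = 0.0537 mA

With gate tied to drain, V_GS = V_DS ≥ V_GS − V_TN, so the device is in saturation.
KCL at the drain: ½ k_n (V_GS − V_TN)² = (V_DD − V_GS)/R.
Let x = V_GS − 0.64. Then 148 x² + x − 2.34 = 0, giving x = 0.123 V (positive root), so V_GS = 0.763 V.
I_D = (V_DD − V_GS)/R = (2.98 − 0.763) / 41.3 = 0.0537 mA.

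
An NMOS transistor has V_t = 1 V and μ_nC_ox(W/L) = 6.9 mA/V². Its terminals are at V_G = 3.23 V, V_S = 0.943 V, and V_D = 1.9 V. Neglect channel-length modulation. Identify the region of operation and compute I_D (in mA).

Triode; I_D = 5.34 mA

V_GS = V_G − V_S = 3.23 − 0.943 = 2.29 V; V_DS = V_D − V_S = 1.9 − 0.943 = 0.957 V.
V_ov = V_GS − V_t = 2.29 − 1 = 1.29 V.
Since V_DS = 0.957 V < V_ov = 1.29 V, the device is in the triode region.
I_D = k_n [V_ov · V_DS − ½ V_DS²] = 6.9 × [1.29 × 0.957 − 0.5 × 0.957²] = 5.34 mA.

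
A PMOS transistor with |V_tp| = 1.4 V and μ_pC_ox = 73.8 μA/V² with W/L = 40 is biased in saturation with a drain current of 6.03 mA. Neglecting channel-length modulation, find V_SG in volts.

V_SG = 3.42 V

k_p = μ_pC_ox · (W/L) = 2.952 mA/V².
In saturation I_D = ½ k_p (V_SG − |V_tp|)², so V_SG − |V_tp| = √(2 I_D / k_p) = √(2 × 6.03 / 2.952) = 2.02 V.
V_SG = 1.4 + 2.02 = 3.42 V.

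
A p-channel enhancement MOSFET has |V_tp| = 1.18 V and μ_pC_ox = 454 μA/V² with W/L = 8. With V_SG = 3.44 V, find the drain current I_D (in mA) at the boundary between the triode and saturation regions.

I_D = 9.28 mA

At the boundary V_SD = V_ov = V_SG − |V_tp| = 3.44 − 1.18 = 2.26 V.
k_p = μ_pC_ox · (W/L) = 3.632 mA/V².
I_D = ½ k_p V_ov² = 0.5 × 3.632 × 2.26² = 9.28 mA.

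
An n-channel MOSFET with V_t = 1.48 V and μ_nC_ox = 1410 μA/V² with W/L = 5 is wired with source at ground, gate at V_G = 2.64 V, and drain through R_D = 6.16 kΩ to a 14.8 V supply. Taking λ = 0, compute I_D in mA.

V_GS = V_G = 2.64 V, so V_ov = 2.64 − 1.48 = 1.16 V.
k_n = μ_nC_ox · (W/L) = 7.05 mA/V².
Assume saturation: I_D = ½ k_n V_ov² = 0.5 × 7.05 × 1.16² = 4.74 mA, giving V_DS = V_DD − I_D R_D = 14.8 − 4.74 × 6.16 = -14.4 V.
But -14.4 V < V_ov = 1.16 V, so the device is actually in triode.
In triode I_D = k_n[V_ov V_DS − ½ V_DS²] and I_D = (V_DD − V_DS)/R_D. Equating: 21.7 V_DS² − 51.38 V_DS + 14.8 = 0, giving V_DS = 0.336 V (the root below V_ov).
I_D = (14.8 − 0.336) / 6.16 = 2.35 mA.

I_D = 2.35 mA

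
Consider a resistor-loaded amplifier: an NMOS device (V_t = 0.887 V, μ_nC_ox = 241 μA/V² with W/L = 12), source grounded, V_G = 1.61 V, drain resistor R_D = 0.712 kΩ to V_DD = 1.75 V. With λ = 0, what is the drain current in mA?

I_D = 0.756 mA

V_GS = V_G = 1.61 V, so V_ov = 1.61 − 0.887 = 0.723 V.
k_n = μ_nC_ox · (W/L) = 2.892 mA/V².
Assume saturation: I_D = ½ k_n V_ov² = 0.5 × 2.892 × 0.723² = 0.756 mA, giving V_DS = V_DD − I_D R_D = 1.75 − 0.756 × 0.712 = 1.21 V.
V_DS = 1.21 V ≥ V_ov = 0.723 V, confirming saturation.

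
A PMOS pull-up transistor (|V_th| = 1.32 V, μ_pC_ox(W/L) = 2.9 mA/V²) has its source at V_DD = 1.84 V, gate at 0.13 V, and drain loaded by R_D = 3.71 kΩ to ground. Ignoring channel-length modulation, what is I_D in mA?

V_SG = V_DD − V_G = 1.84 − 0.13 = 1.71 V, so V_ov = 1.71 − 1.32 = 0.39 V.
Assume saturation: I_D = ½ k_p V_ov² = 0.5 × 2.9 × 0.39² = 0.221 mA, giving V_SD = V_DD − I_D R_D = 1.84 − 0.221 × 3.71 = 1.02 V.
V_SD = 1.02 V ≥ V_ov = 0.39 V, confirming saturation.

I_D = 0.221 mA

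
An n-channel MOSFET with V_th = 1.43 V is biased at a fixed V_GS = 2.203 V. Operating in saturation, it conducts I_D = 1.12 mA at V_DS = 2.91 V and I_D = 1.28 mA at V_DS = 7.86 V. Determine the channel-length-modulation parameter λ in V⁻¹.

With V_GS fixed, I_D ∝ (1 + λ V_DS) in saturation, so I_D2/I_D1 = (1 + λ V_DS2)/(1 + λ V_DS1).
1.28/1.12 = 1.143 = (1 + 7.86 λ)/(1 + 2.91 λ).
Solving: λ (I_D1 V_DS2 − I_D2 V_DS1) = I_D2 − I_D1, so λ = (1.28 − 1.12) / (1.12 × 7.86 − 1.28 × 2.91) = 0.16 / 5.08 = 0.0315 V⁻¹.

λ = 0.0315 V⁻¹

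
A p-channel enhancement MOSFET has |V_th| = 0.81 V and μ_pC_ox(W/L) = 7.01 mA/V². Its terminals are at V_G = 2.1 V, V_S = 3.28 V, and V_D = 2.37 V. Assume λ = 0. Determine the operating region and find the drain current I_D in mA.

Saturation; I_D = 0.480 mA

V_SG = V_S − V_G = 3.28 − 2.1 = 1.18 V; V_SD = V_S − V_D = 3.28 − 2.37 = 0.91 V.
V_ov = V_SG − |V_th| = 1.18 − 0.81 = 0.37 V.
Since V_SD = 0.91 V ≥ V_ov = 0.37 V, the device is in saturation.
I_D = ½ k_p V_ov² = 0.5 × 7.01 × 0.37² = 0.48 mA.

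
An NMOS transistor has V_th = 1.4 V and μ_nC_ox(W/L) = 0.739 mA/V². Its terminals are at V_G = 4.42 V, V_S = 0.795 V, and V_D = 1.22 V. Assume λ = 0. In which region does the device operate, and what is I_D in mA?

Triode; I_D = 0.632 mA

V_GS = V_G − V_S = 4.42 − 0.795 = 3.62 V; V_DS = V_D − V_S = 1.22 − 0.795 = 0.425 V.
V_ov = V_GS − V_th = 3.62 − 1.4 = 2.23 V.
Since V_DS = 0.425 V < V_ov = 2.23 V, the device is in the triode region.
I_D = k_n [V_ov · V_DS − ½ V_DS²] = 0.739 × [2.23 × 0.425 − 0.5 × 0.425²] = 0.632 mA.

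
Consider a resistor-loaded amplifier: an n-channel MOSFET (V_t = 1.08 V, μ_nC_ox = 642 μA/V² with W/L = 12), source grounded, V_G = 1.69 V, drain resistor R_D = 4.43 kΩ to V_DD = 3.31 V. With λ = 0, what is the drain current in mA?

V_GS = V_G = 1.69 V, so V_ov = 1.69 − 1.08 = 0.61 V.
k_n = μ_nC_ox · (W/L) = 7.704 mA/V².
Assume saturation: I_D = ½ k_n V_ov² = 0.5 × 7.704 × 0.61² = 1.43 mA, giving V_DS = V_DD − I_D R_D = 3.31 − 1.43 × 4.43 = -3.04 V.
But -3.04 V < V_ov = 0.61 V, so the device is actually in triode.
In triode I_D = k_n[V_ov V_DS − ½ V_DS²] and I_D = (V_DD − V_DS)/R_D. Equating: 17.1 V_DS² − 21.82 V_DS + 3.31 = 0, giving V_DS = 0.176 V (the root below V_ov).
I_D = (3.31 − 0.176) / 4.43 = 0.707 mA.

I_D = 0.707 mA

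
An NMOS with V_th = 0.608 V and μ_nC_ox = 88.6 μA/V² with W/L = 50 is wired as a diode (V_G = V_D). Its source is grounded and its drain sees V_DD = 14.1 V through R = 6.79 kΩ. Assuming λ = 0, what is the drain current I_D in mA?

With gate tied to drain, V_GS = V_DS ≥ V_GS − V_th, so the device is in saturation.
k_n = μ_nC_ox · (W/L) = 4.43 mA/V².
KCL at the drain: ½ k_n (V_GS − V_th)² = (V_DD − V_GS)/R.
Let x = V_GS − 0.608. Then 15 x² + x − 13.49 = 0, giving x = 0.914 V (positive root), so V_GS = 1.52 V.
I_D = (V_DD − V_GS)/R = (14.1 − 1.52) / 6.79 = 1.85 mA.

I_D = 1.85 mA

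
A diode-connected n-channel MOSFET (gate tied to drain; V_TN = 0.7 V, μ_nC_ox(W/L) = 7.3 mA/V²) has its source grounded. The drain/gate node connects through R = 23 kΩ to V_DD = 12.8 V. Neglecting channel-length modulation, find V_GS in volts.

V_GS = 1.07 V

With gate tied to drain, V_GS = V_DS ≥ V_GS − V_TN, so the device is in saturation.
KCL at the drain: ½ k_n (V_GS − V_TN)² = (V_DD − V_GS)/R.
Let x = V_GS − 0.7. Then 84 x² + x − 12.1 = 0, giving x = 0.374 V (positive root), so V_GS = 1.07 V.
I_D = (V_DD − V_GS)/R = (12.8 − 1.07) / 23 = 0.51 mA.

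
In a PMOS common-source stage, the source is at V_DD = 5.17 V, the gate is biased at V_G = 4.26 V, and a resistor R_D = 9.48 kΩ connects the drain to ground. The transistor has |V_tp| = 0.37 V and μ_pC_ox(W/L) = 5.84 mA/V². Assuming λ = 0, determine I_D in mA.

I_D = 0.524 mA

V_SG = V_DD − V_G = 5.17 − 4.26 = 0.91 V, so V_ov = 0.91 − 0.37 = 0.54 V.
Assume saturation: I_D = ½ k_p V_ov² = 0.5 × 5.84 × 0.54² = 0.851 mA, giving V_SD = V_DD − I_D R_D = 5.17 − 0.851 × 9.48 = -2.9 V.
But -2.9 V < V_ov = 0.54 V, so the device is actually in triode.
In triode I_D = k_p[V_ov V_SD − ½ V_SD²] and I_D = (V_DD − V_SD)/R_D. Equating: 27.7 V_SD² − 30.9 V_SD + 5.17 = 0, giving V_SD = 0.205 V (the root below V_ov).
I_D = (5.17 − 0.205) / 9.48 = 0.524 mA.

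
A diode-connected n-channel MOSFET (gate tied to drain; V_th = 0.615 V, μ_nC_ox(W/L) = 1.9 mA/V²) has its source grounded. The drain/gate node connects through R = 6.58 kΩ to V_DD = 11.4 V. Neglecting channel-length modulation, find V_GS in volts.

V_GS = 1.85 V

With gate tied to drain, V_GS = V_DS ≥ V_GS − V_th, so the device is in saturation.
KCL at the drain: ½ k_n (V_GS − V_th)² = (V_DD − V_GS)/R.
Let x = V_GS − 0.615. Then 6.25 x² + x − 10.79 = 0, giving x = 1.24 V (positive root), so V_GS = 1.85 V.
I_D = (V_DD − V_GS)/R = (11.4 − 1.85) / 6.58 = 1.45 mA.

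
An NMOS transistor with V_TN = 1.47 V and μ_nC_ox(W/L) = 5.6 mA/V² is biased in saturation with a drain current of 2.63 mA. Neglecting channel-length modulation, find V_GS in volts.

In saturation I_D = ½ k_n (V_GS − V_TN)², so V_GS − V_TN = √(2 I_D / k_n) = √(2 × 2.63 / 5.6) = 0.969 V.
V_GS = 1.47 + 0.969 = 2.44 V.

V_GS = 2.44 V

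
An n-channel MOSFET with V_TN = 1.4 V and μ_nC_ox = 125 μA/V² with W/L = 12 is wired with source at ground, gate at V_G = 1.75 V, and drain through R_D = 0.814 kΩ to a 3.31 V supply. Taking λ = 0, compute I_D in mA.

V_GS = V_G = 1.75 V, so V_ov = 1.75 − 1.4 = 0.35 V.
k_n = μ_nC_ox · (W/L) = 1.5 mA/V².
Assume saturation: I_D = ½ k_n V_ov² = 0.5 × 1.5 × 0.35² = 0.0919 mA, giving V_DS = V_DD − I_D R_D = 3.31 − 0.0919 × 0.814 = 3.24 V.
V_DS = 3.24 V ≥ V_ov = 0.35 V, confirming saturation.

I_D = 0.0919 mA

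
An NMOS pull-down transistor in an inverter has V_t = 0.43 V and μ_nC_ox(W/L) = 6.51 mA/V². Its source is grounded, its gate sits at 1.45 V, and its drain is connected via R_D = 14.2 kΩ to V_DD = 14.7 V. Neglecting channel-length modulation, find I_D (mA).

I_D = 1.02 mA

V_GS = V_G = 1.45 V, so V_ov = 1.45 − 0.43 = 1.02 V.
Assume saturation: I_D = ½ k_n V_ov² = 0.5 × 6.51 × 1.02² = 3.39 mA, giving V_DS = V_DD − I_D R_D = 14.7 − 3.39 × 14.2 = -33.4 V.
But -33.4 V < V_ov = 1.02 V, so the device is actually in triode.
In triode I_D = k_n[V_ov V_DS − ½ V_DS²] and I_D = (V_DD − V_DS)/R_D. Equating: 46.2 V_DS² − 95.29 V_DS + 14.7 = 0, giving V_DS = 0.168 V (the root below V_ov).
I_D = (14.7 − 0.168) / 14.2 = 1.02 mA.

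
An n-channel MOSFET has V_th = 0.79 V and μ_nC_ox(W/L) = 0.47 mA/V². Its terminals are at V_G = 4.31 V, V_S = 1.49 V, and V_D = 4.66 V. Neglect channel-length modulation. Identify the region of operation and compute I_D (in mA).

V_GS = V_G − V_S = 4.31 − 1.49 = 2.82 V; V_DS = V_D − V_S = 4.66 − 1.49 = 3.17 V.
V_ov = V_GS − V_th = 2.82 − 0.79 = 2.03 V.
Since V_DS = 3.17 V ≥ V_ov = 2.03 V, the device is in saturation.
I_D = ½ k_n V_ov² = 0.5 × 0.47 × 2.03² = 0.968 mA.

Saturation; I_D = 0.968 mA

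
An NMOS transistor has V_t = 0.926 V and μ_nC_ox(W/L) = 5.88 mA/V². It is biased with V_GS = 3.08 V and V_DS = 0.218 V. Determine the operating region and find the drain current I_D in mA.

Triode; I_D = 2.62 mA

V_ov = V_GS − V_t = 3.08 − 0.926 = 2.15 V.
Since V_DS = 0.218 V < V_ov = 2.15 V, the device is in the triode region.
I_D = k_n [V_ov · V_DS − ½ V_DS²] = 5.88 × [2.15 × 0.218 − 0.5 × 0.218²] = 2.62 mA.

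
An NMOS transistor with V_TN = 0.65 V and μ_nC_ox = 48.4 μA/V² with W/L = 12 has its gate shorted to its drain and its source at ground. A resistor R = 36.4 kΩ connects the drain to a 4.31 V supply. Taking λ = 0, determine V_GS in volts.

With gate tied to drain, V_GS = V_DS ≥ V_GS − V_TN, so the device is in saturation.
k_n = μ_nC_ox · (W/L) = 0.5808 mA/V².
KCL at the drain: ½ k_n (V_GS − V_TN)² = (V_DD − V_GS)/R.
Let x = V_GS − 0.65. Then 10.6 x² + x − 3.66 = 0, giving x = 0.543 V (positive root), so V_GS = 1.19 V.
I_D = (V_DD − V_GS)/R = (4.31 − 1.19) / 36.4 = 0.0856 mA.

V_GS = 1.19 V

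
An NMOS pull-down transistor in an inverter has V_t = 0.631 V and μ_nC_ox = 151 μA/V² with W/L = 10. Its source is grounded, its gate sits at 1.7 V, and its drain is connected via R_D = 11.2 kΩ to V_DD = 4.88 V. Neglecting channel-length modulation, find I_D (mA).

I_D = 0.409 mA

V_GS = V_G = 1.7 V, so V_ov = 1.7 − 0.631 = 1.07 V.
k_n = μ_nC_ox · (W/L) = 1.51 mA/V².
Assume saturation: I_D = ½ k_n V_ov² = 0.5 × 1.51 × 1.07² = 0.863 mA, giving V_DS = V_DD − I_D R_D = 4.88 − 0.863 × 11.2 = -4.78 V.
But -4.78 V < V_ov = 1.07 V, so the device is actually in triode.
In triode I_D = k_n[V_ov V_DS − ½ V_DS²] and I_D = (V_DD − V_DS)/R_D. Equating: 8.46 V_DS² − 19.08 V_DS + 4.88 = 0, giving V_DS = 0.294 V (the root below V_ov).
I_D = (4.88 − 0.294) / 11.2 = 0.409 mA.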